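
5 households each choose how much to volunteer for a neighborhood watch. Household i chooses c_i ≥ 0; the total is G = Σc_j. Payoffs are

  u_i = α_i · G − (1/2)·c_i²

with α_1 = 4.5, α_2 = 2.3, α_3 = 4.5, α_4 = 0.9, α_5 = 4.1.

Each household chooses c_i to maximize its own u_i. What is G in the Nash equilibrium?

Household i's FOC: ∂u_i/∂c_i = α_i − c_i = 0, so c_i* = α_i.
NE contributions = (4.5, 2.3, 4.5, 0.9, 4.1); G = 16.3.

16.3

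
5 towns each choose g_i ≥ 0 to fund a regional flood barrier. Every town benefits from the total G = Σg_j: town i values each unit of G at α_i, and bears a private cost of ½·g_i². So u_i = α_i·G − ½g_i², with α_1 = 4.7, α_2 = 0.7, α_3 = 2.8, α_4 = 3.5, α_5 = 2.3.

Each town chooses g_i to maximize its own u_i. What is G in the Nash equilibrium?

14

Town i's FOC: ∂u_i/∂g_i = α_i − g_i = 0, so g_i* = α_i.
NE contributions = (4.7, 0.7, 2.8, 3.5, 2.3); G = 14.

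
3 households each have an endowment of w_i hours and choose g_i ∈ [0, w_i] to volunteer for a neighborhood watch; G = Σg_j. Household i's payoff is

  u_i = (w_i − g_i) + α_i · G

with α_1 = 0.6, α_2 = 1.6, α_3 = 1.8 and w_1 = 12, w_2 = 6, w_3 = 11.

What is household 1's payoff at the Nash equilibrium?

22.2

∂u_i/∂g_i = α_i − 1, so household i contributes w_i if α_i > 1, else 0.
α_i > 1 for i ∈ {2, 3}; NE contributions (0, 6, 11), G = 17.
u_1 = (12 − 0) + 0.6·17 = 22.2.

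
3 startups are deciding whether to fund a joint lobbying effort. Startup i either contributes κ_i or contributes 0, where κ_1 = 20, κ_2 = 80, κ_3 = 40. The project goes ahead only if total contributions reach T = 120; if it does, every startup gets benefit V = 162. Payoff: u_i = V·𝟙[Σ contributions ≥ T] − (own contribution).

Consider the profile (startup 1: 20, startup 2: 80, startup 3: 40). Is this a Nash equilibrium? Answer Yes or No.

No

Total = 140 ≥ 120: provided.
Startup 1 (pledges 20, payoff 142): dropping to 0 → total 120, payoff 162. Profitable deviation.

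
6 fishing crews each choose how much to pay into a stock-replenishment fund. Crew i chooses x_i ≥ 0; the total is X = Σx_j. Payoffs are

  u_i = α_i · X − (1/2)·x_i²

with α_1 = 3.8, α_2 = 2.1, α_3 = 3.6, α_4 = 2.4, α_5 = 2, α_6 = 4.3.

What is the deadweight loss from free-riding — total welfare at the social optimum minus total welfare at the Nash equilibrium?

692.51

Crew i's FOC: ∂u_i/∂x_i = α_i − x_i = 0, so x_i* = α_i.
NE contributions = (3.8, 2.1, 3.6, 2.4, 2, 4.3); X = 18.2.
W^NE = (Σα)·X − ½Σα_i² = 18.2² − ½·60.06 = 301.21.
Planner sets x_i = Σα_j = 18.2 for every i, so X^SO = 6·18.2 = 109.2.
W^SO = (Σα)·X^SO − ½·6·(Σα)² = (6/2)·18.2² = 993.72.
Deadweight loss = W^SO − W^NE = 692.51.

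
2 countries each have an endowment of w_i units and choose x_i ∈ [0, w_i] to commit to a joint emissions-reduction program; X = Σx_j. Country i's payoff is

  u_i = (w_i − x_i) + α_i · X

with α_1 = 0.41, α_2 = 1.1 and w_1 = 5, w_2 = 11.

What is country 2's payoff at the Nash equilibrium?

∂u_i/∂x_i = α_i − 1, so country i contributes w_i if α_i > 1, else 0.
α_i > 1 for i ∈ {2}; NE contributions (0, 11), X = 11.
u_2 = (11 − 11) + 1.1·11 = 12.1.

12.1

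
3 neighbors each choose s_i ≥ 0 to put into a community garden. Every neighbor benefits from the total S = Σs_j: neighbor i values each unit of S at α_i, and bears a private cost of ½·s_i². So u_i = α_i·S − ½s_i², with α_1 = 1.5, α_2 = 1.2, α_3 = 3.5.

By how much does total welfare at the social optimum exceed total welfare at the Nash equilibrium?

27.19

Neighbor i's FOC: ∂u_i/∂s_i = α_i − s_i = 0, so s_i* = α_i.
NE contributions = (1.5, 1.2, 3.5); S = 6.2.
W^NE = (Σα)·S − ½Σα_i² = 6.2² − ½·15.94 = 30.47.
Planner sets s_i = Σα_j = 6.2 for every i, so S^SO = 3·6.2 = 18.6.
W^SO = (Σα)·S^SO − ½·3·(Σα)² = (3/2)·6.2² = 57.66.
Deadweight loss = W^SO − W^NE = 27.19.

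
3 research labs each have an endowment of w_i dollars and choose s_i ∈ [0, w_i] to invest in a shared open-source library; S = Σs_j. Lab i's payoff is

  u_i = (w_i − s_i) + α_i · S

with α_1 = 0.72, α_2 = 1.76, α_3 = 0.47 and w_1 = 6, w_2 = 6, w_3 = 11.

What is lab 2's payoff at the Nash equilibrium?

∂u_i/∂s_i = α_i − 1, so lab i contributes w_i if α_i > 1, else 0.
α_i > 1 for i ∈ {2}; NE contributions (0, 6, 0), S = 6.
u_2 = (6 − 6) + 1.76·6 = 10.56.

10.56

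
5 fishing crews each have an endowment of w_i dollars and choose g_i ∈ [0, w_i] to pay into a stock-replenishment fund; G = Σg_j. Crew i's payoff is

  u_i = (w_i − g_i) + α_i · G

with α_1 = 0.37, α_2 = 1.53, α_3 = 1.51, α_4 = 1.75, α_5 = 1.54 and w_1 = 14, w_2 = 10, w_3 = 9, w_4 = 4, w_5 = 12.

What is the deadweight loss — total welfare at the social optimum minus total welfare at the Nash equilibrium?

79.8

∂u_i/∂g_i = α_i − 1, so crew i contributes w_i if α_i > 1, else 0.
α_i > 1 for i ∈ {2, 3, 4, 5}; NE contributions (0, 10, 9, 4, 12), G = 35.
W^NE = Σw_i − G^NE + (Σα_i)·G^NE = 49 + 5.7·35 = 248.5.
Planner: ∂(Σu_j)/∂g_i = Σα_j − 1 = 5.7 > 0, so everyone contributes w_i; G^SO = 49, W^SO = 49 + 5.7·49 = 328.3.
Deadweight loss = 79.8.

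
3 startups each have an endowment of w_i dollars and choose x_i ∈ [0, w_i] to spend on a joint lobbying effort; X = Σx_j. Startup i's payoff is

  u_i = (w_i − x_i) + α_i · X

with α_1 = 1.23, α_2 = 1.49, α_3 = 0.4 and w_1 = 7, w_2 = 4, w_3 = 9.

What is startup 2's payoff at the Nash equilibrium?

16.39

∂u_i/∂x_i = α_i − 1, so startup i contributes w_i if α_i > 1, else 0.
α_i > 1 for i ∈ {1, 2}; NE contributions (7, 4, 0), X = 11.
u_2 = (4 − 4) + 1.49·11 = 16.39.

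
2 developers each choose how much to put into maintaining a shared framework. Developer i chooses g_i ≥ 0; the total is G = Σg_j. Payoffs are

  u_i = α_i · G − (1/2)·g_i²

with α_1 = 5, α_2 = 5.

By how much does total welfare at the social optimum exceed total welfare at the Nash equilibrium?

Developer i's FOC: ∂u_i/∂g_i = α_i − g_i = 0, so g_i* = α_i.
NE contributions = (5, 5); G = 10.
W^NE = (Σα)·G − ½Σα_i² = 10² − ½·50 = 75.
Planner sets g_i = Σα_j = 10 for every i, so G^SO = 2·10 = 20.
W^SO = (Σα)·G^SO − ½·2·(Σα)² = (2/2)·10² = 100.
Deadweight loss = W^SO − W^NE = 25.

25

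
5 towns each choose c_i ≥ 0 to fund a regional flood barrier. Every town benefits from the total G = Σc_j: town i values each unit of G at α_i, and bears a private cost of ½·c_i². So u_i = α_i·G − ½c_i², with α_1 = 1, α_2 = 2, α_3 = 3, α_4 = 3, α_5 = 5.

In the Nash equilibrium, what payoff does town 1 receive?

Town i's FOC: ∂u_i/∂c_i = α_i − c_i = 0, so c_i* = α_i.
NE contributions = (1, 2, 3, 3, 5); G = 14.
u_1 = α_1·G − ½·(c_1)² = 1·14 − ½·1² = 13.5.

13.5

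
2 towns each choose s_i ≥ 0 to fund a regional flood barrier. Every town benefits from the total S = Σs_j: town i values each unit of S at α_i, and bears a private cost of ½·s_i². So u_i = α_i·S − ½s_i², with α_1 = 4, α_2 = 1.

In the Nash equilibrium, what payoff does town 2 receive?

4.5

Town i's FOC: ∂u_i/∂s_i = α_i − s_i = 0, so s_i* = α_i.
NE contributions = (4, 1); S = 5.
u_2 = α_2·S − ½·(s_2)² = 1·5 − ½·1² = 4.5.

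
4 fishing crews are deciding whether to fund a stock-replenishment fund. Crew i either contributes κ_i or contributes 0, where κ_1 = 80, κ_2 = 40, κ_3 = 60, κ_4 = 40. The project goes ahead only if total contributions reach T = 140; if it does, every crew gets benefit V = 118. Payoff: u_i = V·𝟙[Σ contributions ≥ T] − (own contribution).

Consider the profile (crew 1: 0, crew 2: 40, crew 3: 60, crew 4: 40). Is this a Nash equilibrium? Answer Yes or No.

Yes

Total = 140 ≥ 140: provided.
Crew 1 (pledges 0, payoff 118): pledging 80 → total 220, payoff 38. No gain.
Crew 2 (pledges 40, payoff 78): dropping to 0 → total 100, payoff 0. No gain.
Crew 3 (pledges 60, payoff 58): dropping to 0 → total 80, payoff 0. No gain.
Crew 4 (pledges 40, payoff 78): dropping to 0 → total 100, payoff 0. No gain.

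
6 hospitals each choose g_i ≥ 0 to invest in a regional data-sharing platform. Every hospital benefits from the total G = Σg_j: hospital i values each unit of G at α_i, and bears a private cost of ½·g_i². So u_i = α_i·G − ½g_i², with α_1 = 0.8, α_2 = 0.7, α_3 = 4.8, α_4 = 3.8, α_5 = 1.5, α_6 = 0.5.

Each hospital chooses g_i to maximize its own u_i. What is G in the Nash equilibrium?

Hospital i's FOC: ∂u_i/∂g_i = α_i − g_i = 0, so g_i* = α_i.
NE contributions = (0.8, 0.7, 4.8, 3.8, 1.5, 0.5); G = 12.1.

12.1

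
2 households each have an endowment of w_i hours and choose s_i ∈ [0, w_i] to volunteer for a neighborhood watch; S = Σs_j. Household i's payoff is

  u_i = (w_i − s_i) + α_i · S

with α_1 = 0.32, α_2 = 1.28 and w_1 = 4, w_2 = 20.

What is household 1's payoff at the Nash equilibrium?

10.4

∂u_i/∂s_i = α_i − 1, so household i contributes w_i if α_i > 1, else 0.
α_i > 1 for i ∈ {2}; NE contributions (0, 20), S = 20.
u_1 = (4 − 0) + 0.32·20 = 10.4.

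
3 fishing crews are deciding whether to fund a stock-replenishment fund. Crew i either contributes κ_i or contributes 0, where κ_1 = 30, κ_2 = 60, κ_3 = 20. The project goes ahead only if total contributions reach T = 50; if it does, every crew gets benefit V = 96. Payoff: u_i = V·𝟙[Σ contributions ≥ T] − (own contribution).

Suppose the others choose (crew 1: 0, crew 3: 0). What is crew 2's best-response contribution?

60

Others' total = 0. Contributing 60 brings total to 60 ≥ 50: gain V − κ_2 = 36.
Best response: 60.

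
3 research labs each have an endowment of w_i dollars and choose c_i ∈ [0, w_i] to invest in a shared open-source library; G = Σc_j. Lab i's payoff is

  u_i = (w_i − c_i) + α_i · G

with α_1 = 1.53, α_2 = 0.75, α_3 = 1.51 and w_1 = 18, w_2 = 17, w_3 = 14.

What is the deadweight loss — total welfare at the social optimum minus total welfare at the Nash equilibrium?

∂u_i/∂c_i = α_i − 1, so lab i contributes w_i if α_i > 1, else 0.
α_i > 1 for i ∈ {1, 3}; NE contributions (18, 0, 14), G = 32.
W^NE = Σw_i − G^NE + (Σα_i)·G^NE = 49 + 2.79·32 = 138.28.
Planner: ∂(Σu_j)/∂c_i = Σα_j − 1 = 2.79 > 0, so everyone contributes w_i; G^SO = 49, W^SO = 49 + 2.79·49 = 185.71.
Deadweight loss = 47.43.

47.43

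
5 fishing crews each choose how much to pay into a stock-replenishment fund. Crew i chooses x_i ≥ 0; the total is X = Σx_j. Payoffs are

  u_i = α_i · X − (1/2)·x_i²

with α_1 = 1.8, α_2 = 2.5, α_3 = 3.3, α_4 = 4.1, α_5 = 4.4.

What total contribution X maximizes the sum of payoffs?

Planner FOC: ∂(Σu_j)/∂x_i = (Σα_j) − x_i = 0, so x_i^SO = Σα_j = 16.1 for every i; X^SO = 80.5.

80.5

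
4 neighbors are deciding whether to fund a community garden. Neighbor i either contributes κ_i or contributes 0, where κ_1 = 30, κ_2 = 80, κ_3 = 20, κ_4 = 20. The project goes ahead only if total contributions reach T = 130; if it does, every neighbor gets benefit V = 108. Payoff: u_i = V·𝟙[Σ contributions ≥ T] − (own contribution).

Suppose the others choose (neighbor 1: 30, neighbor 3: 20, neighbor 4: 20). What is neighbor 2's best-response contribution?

80

Others' total = 70. Contributing 80 brings total to 150 ≥ 130: gain V − κ_2 = 28.
Best response: 80.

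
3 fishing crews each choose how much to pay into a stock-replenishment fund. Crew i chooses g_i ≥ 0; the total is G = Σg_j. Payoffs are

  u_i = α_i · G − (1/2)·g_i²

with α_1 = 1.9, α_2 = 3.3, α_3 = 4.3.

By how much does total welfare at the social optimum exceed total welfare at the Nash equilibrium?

61.62

Crew i's FOC: ∂u_i/∂g_i = α_i − g_i = 0, so g_i* = α_i.
NE contributions = (1.9, 3.3, 4.3); G = 9.5.
W^NE = (Σα)·G − ½Σα_i² = 9.5² − ½·32.99 = 73.755.
Planner sets g_i = Σα_j = 9.5 for every i, so G^SO = 3·9.5 = 28.5.
W^SO = (Σα)·G^SO − ½·3·(Σα)² = (3/2)·9.5² = 135.375.
Deadweight loss = W^SO − W^NE = 61.62.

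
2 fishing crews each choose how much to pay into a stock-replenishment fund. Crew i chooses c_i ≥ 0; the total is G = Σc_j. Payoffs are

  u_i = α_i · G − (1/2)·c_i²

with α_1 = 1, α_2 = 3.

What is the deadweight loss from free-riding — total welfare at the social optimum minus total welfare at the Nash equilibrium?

5

Crew i's FOC: ∂u_i/∂c_i = α_i − c_i = 0, so c_i* = α_i.
NE contributions = (1, 3); G = 4.
W^NE = (Σα)·G − ½Σα_i² = 4² − ½·10 = 11.
Planner sets c_i = Σα_j = 4 for every i, so G^SO = 2·4 = 8.
W^SO = (Σα)·G^SO − ½·2·(Σα)² = (2/2)·4² = 16.
Deadweight loss = W^SO − W^NE = 5.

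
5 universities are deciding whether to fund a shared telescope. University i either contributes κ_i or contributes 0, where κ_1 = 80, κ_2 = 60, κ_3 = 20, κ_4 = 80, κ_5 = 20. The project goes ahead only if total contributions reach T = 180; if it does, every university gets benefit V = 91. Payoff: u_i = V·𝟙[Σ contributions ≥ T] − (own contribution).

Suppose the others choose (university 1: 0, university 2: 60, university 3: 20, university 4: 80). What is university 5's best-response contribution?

20

Others' total = 160. Contributing 20 brings total to 180 ≥ 180: gain V − κ_5 = 71.
Best response: 20.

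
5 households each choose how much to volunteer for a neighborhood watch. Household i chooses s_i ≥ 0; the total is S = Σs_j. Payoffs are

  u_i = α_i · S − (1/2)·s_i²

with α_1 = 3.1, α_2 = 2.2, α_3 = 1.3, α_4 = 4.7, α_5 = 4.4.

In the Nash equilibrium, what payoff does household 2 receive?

32.12

Household i's FOC: ∂u_i/∂s_i = α_i − s_i = 0, so s_i* = α_i.
NE contributions = (3.1, 2.2, 1.3, 4.7, 4.4); S = 15.7.
u_2 = α_2·S − ½·(s_2)² = 2.2·15.7 − ½·2.2² = 32.12.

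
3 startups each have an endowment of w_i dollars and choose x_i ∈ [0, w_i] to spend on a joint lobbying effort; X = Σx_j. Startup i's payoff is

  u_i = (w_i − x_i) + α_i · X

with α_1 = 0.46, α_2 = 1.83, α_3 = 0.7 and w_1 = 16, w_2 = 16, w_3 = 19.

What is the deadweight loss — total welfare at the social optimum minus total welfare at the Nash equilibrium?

∂u_i/∂x_i = α_i − 1, so startup i contributes w_i if α_i > 1, else 0.
α_i > 1 for i ∈ {2}; NE contributions (0, 16, 0), X = 16.
W^NE = Σw_i − X^NE + (Σα_i)·X^NE = 51 + 1.99·16 = 82.84.
Planner: ∂(Σu_j)/∂x_i = Σα_j − 1 = 1.99 > 0, so everyone contributes w_i; X^SO = 51, W^SO = 51 + 1.99·51 = 152.49.
Deadweight loss = 69.65.

69.65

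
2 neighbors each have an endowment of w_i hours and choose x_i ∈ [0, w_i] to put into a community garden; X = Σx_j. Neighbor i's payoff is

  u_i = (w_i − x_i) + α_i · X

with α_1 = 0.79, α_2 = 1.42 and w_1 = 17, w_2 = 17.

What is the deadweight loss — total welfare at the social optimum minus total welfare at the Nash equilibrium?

20.57

∂u_i/∂x_i = α_i − 1, so neighbor i contributes w_i if α_i > 1, else 0.
α_i > 1 for i ∈ {2}; NE contributions (0, 17), X = 17.
W^NE = Σw_i − X^NE + (Σα_i)·X^NE = 34 + 1.21·17 = 54.57.
Planner: ∂(Σu_j)/∂x_i = Σα_j − 1 = 1.21 > 0, so everyone contributes w_i; X^SO = 34, W^SO = 34 + 1.21·34 = 75.14.
Deadweight loss = 20.57.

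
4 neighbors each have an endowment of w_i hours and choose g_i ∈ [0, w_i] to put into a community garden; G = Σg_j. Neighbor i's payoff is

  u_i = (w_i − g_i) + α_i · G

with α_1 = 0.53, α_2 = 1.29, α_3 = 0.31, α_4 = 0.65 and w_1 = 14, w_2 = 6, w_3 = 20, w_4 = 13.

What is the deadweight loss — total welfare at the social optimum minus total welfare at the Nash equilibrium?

83.66

∂u_i/∂g_i = α_i − 1, so neighbor i contributes w_i if α_i > 1, else 0.
α_i > 1 for i ∈ {2}; NE contributions (0, 6, 0, 0), G = 6.
W^NE = Σw_i − G^NE + (Σα_i)·G^NE = 53 + 1.78·6 = 63.68.
Planner: ∂(Σu_j)/∂g_i = Σα_j − 1 = 1.78 > 0, so everyone contributes w_i; G^SO = 53, W^SO = 53 + 1.78·53 = 147.34.
Deadweight loss = 83.66.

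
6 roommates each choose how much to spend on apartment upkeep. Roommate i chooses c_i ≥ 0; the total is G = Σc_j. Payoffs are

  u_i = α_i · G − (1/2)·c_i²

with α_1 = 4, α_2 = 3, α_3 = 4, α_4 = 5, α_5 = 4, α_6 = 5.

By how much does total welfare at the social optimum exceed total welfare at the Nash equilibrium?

Roommate i's FOC: ∂u_i/∂c_i = α_i − c_i = 0, so c_i* = α_i.
NE contributions = (4, 3, 4, 5, 4, 5); G = 25.
W^NE = (Σα)·G − ½Σα_i² = 25² − ½·107 = 571.5.
Planner sets c_i = Σα_j = 25 for every i, so G^SO = 6·25 = 150.
W^SO = (Σα)·G^SO − ½·6·(Σα)² = (6/2)·25² = 1875.
Deadweight loss = W^SO − W^NE = 1303.5.

1303.5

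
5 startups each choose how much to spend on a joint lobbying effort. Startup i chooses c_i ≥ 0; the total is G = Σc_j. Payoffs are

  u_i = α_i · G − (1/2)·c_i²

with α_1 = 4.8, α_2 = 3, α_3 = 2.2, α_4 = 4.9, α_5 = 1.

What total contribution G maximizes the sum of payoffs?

Planner FOC: ∂(Σu_j)/∂c_i = (Σα_j) − c_i = 0, so c_i^SO = Σα_j = 15.9 for every i; G^SO = 79.5.

79.5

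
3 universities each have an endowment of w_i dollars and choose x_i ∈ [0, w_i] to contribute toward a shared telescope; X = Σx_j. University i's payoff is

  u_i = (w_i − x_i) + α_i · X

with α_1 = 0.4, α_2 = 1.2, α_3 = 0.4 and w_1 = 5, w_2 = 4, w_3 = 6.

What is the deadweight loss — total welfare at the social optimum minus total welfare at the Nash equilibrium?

∂u_i/∂x_i = α_i − 1, so university i contributes w_i if α_i > 1, else 0.
α_i > 1 for i ∈ {2}; NE contributions (0, 4, 0), X = 4.
W^NE = Σw_i − X^NE + (Σα_i)·X^NE = 15 + 1·4 = 19.
Planner: ∂(Σu_j)/∂x_i = Σα_j − 1 = 1 > 0, so everyone contributes w_i; X^SO = 15, W^SO = 15 + 1·15 = 30.
Deadweight loss = 11.

11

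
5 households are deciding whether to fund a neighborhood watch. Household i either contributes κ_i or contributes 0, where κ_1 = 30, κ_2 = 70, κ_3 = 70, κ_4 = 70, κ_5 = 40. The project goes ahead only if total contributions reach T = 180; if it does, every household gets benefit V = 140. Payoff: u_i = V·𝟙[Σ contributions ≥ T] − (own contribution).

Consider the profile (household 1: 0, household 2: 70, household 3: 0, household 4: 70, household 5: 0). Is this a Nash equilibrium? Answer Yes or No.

No

Total = 140 < 180: not provided.
Household 1 (pledges 0, payoff 0): pledging 30 → total 170, payoff -30. No gain.
Household 2 (pledges 70, payoff -70): dropping to 0 → total 70, payoff 0. Profitable deviation.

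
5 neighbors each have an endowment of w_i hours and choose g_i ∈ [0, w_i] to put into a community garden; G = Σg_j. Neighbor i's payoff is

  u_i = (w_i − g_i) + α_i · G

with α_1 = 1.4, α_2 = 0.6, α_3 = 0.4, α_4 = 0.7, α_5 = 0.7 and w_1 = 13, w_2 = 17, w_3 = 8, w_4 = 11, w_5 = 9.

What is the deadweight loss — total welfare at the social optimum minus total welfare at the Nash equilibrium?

126

∂u_i/∂g_i = α_i − 1, so neighbor i contributes w_i if α_i > 1, else 0.
α_i > 1 for i ∈ {1}; NE contributions (13, 0, 0, 0, 0), G = 13.
W^NE = Σw_i − G^NE + (Σα_i)·G^NE = 58 + 2.8·13 = 94.4.
Planner: ∂(Σu_j)/∂g_i = Σα_j − 1 = 2.8 > 0, so everyone contributes w_i; G^SO = 58, W^SO = 58 + 2.8·58 = 220.4.
Deadweight loss = 126.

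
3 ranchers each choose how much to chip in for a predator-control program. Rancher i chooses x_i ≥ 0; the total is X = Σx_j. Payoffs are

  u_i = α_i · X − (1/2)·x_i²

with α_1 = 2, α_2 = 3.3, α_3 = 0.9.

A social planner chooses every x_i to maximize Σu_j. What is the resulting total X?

Planner FOC: ∂(Σu_j)/∂x_i = (Σα_j) − x_i = 0, so x_i^SO = Σα_j = 6.2 for every i; X^SO = 18.6.

18.6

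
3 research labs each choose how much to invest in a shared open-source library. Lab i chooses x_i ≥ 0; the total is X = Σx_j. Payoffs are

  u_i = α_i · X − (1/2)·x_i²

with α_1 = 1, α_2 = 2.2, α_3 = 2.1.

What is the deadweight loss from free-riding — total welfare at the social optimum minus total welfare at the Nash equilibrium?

Lab i's FOC: ∂u_i/∂x_i = α_i − x_i = 0, so x_i* = α_i.
NE contributions = (1, 2.2, 2.1); X = 5.3.
W^NE = (Σα)·X − ½Σα_i² = 5.3² − ½·10.25 = 22.965.
Planner sets x_i = Σα_j = 5.3 for every i, so X^SO = 3·5.3 = 15.9.
W^SO = (Σα)·X^SO − ½·3·(Σα)² = (3/2)·5.3² = 42.135.
Deadweight loss = W^SO − W^NE = 19.17.

19.17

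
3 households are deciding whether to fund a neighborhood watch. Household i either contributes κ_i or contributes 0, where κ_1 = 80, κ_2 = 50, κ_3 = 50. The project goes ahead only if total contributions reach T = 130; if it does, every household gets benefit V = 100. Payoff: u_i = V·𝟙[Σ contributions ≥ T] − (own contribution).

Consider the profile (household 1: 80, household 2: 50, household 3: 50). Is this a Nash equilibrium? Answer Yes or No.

No

Total = 180 ≥ 130: provided.
Household 1 (pledges 80, payoff 20): dropping to 0 → total 100, payoff 0. No gain.
Household 2 (pledges 50, payoff 50): dropping to 0 → total 130, payoff 100. Profitable deviation.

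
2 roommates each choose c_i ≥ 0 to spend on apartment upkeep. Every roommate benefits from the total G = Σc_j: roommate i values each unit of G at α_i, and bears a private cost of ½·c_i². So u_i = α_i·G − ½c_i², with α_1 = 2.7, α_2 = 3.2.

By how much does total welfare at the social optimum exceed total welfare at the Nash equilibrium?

8.765

Roommate i's FOC: ∂u_i/∂c_i = α_i − c_i = 0, so c_i* = α_i.
NE contributions = (2.7, 3.2); G = 5.9.
W^NE = (Σα)·G − ½Σα_i² = 5.9² − ½·17.53 = 26.045.
Planner sets c_i = Σα_j = 5.9 for every i, so G^SO = 2·5.9 = 11.8.
W^SO = (Σα)·G^SO − ½·2·(Σα)² = (2/2)·5.9² = 34.81.
Deadweight loss = W^SO − W^NE = 8.765.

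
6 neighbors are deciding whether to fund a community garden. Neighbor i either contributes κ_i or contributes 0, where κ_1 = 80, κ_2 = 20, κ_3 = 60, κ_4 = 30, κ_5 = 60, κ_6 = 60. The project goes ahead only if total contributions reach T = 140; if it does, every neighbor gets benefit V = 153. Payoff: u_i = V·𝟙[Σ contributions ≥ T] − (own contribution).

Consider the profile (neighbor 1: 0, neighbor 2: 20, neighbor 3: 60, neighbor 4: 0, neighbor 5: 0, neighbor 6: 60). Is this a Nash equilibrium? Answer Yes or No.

Yes

Total = 140 ≥ 140: provided.
Neighbor 1 (pledges 0, payoff 153): pledging 80 → total 220, payoff 73. No gain.
Neighbor 2 (pledges 20, payoff 133): dropping to 0 → total 120, payoff 0. No gain.
Neighbor 3 (pledges 60, payoff 93): dropping to 0 → total 80, payoff 0. No gain.
Neighbor 4 (pledges 0, payoff 153): pledging 30 → total 170, payoff 123. No gain.
Neighbor 5 (pledges 0, payoff 153): pledging 60 → total 200, payoff 93. No gain.
Neighbor 6 (pledges 60, payoff 93): dropping to 0 → total 80, payoff 0. No gain.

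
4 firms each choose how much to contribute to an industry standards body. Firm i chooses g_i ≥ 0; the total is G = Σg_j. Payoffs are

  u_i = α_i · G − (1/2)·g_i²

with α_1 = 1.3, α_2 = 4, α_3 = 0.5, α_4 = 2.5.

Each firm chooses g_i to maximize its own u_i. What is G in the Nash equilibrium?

8.3

Firm i's FOC: ∂u_i/∂g_i = α_i − g_i = 0, so g_i* = α_i.
NE contributions = (1.3, 4, 0.5, 2.5); G = 8.3.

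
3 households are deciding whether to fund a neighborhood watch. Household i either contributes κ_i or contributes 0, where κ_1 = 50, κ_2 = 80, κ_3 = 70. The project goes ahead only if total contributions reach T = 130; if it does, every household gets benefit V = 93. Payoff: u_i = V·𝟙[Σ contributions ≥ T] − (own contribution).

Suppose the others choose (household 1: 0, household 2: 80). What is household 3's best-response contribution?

70

Others' total = 80. Contributing 70 brings total to 150 ≥ 130: gain V − κ_3 = 23.
Best response: 70.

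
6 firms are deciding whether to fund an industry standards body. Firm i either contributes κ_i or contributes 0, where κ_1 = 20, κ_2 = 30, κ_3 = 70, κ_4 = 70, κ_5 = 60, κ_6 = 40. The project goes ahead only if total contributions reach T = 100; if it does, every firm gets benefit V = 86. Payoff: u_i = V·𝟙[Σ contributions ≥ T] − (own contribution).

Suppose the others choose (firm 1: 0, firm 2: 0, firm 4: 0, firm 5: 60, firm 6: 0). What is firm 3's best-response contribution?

Others' total = 60. Contributing 70 brings total to 130 ≥ 100: gain V − κ_3 = 16.
Best response: 70.

70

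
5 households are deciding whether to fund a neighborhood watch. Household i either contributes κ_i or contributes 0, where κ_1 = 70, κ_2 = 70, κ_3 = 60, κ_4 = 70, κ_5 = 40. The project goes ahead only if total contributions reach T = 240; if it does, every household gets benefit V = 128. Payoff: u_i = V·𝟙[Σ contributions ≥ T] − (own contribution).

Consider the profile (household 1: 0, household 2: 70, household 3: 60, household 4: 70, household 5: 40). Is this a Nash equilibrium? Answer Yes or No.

Yes

Total = 240 ≥ 240: provided.
Household 1 (pledges 0, payoff 128): pledging 70 → total 310, payoff 58. No gain.
Household 2 (pledges 70, payoff 58): dropping to 0 → total 170, payoff 0. No gain.
Household 3 (pledges 60, payoff 68): dropping to 0 → total 180, payoff 0. No gain.
Household 4 (pledges 70, payoff 58): dropping to 0 → total 170, payoff 0. No gain.
Household 5 (pledges 40, payoff 88): dropping to 0 → total 200, payoff 0. No gain.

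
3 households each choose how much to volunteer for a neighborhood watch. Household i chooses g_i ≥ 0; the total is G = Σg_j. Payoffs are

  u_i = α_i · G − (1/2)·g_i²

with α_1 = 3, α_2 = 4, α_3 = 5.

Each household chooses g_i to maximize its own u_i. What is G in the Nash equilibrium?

12

Household i's FOC: ∂u_i/∂g_i = α_i − g_i = 0, so g_i* = α_i.
NE contributions = (3, 4, 5); G = 12.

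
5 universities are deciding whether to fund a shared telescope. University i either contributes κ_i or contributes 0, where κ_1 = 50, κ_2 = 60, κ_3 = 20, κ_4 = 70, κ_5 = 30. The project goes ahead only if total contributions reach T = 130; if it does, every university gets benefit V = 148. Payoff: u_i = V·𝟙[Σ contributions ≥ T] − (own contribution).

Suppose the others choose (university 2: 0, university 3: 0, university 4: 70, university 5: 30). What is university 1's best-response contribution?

Others' total = 100. Contributing 50 brings total to 150 ≥ 130: gain V − κ_1 = 98.
Best response: 50.

50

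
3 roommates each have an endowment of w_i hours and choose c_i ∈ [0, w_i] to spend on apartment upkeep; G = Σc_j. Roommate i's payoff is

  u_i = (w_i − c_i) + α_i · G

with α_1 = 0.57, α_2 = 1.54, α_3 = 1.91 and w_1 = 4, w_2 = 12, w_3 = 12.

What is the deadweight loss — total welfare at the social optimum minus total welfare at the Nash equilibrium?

∂u_i/∂c_i = α_i − 1, so roommate i contributes w_i if α_i > 1, else 0.
α_i > 1 for i ∈ {2, 3}; NE contributions (0, 12, 12), G = 24.
W^NE = Σw_i − G^NE + (Σα_i)·G^NE = 28 + 3.02·24 = 100.48.
Planner: ∂(Σu_j)/∂c_i = Σα_j − 1 = 3.02 > 0, so everyone contributes w_i; G^SO = 28, W^SO = 28 + 3.02·28 = 112.56.
Deadweight loss = 12.08.

12.08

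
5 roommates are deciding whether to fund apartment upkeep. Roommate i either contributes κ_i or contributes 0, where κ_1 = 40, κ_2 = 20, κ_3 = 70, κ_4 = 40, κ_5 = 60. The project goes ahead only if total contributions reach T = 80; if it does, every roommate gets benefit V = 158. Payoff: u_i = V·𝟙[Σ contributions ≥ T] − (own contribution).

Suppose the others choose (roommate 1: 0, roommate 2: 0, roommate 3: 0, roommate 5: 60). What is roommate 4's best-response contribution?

40

Others' total = 60. Contributing 40 brings total to 100 ≥ 80: gain V − κ_4 = 118.
Best response: 40.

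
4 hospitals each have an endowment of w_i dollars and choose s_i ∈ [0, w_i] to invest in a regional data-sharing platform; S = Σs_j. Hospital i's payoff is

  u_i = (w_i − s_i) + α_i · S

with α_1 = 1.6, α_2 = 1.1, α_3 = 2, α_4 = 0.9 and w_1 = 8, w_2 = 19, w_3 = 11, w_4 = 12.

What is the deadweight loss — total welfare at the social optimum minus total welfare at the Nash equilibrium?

55.2

∂u_i/∂s_i = α_i − 1, so hospital i contributes w_i if α_i > 1, else 0.
α_i > 1 for i ∈ {1, 2, 3}; NE contributions (8, 19, 11, 0), S = 38.
W^NE = Σw_i − S^NE + (Σα_i)·S^NE = 50 + 4.6·38 = 224.8.
Planner: ∂(Σu_j)/∂s_i = Σα_j − 1 = 4.6 > 0, so everyone contributes w_i; S^SO = 50, W^SO = 50 + 4.6·50 = 280.
Deadweight loss = 55.2.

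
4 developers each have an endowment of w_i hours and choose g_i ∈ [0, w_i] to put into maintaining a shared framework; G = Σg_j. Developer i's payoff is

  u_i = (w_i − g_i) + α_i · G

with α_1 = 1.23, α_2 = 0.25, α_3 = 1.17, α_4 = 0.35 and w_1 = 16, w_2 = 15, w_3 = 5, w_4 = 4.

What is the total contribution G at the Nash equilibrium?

∂u_i/∂g_i = α_i − 1, so developer i contributes w_i if α_i > 1, else 0.
α_i > 1 for i ∈ {1, 3}; NE contributions (16, 0, 5, 0), G = 21.

21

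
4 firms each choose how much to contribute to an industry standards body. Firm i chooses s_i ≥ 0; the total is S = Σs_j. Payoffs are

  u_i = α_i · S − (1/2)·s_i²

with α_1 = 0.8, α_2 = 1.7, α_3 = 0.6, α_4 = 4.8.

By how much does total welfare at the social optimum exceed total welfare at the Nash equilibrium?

75.875

Firm i's FOC: ∂u_i/∂s_i = α_i − s_i = 0, so s_i* = α_i.
NE contributions = (0.8, 1.7, 0.6, 4.8); S = 7.9.
W^NE = (Σα)·S − ½Σα_i² = 7.9² − ½·26.93 = 48.945.
Planner sets s_i = Σα_j = 7.9 for every i, so S^SO = 4·7.9 = 31.6.
W^SO = (Σα)·S^SO − ½·4·(Σα)² = (4/2)·7.9² = 124.82.
Deadweight loss = W^SO − W^NE = 75.875.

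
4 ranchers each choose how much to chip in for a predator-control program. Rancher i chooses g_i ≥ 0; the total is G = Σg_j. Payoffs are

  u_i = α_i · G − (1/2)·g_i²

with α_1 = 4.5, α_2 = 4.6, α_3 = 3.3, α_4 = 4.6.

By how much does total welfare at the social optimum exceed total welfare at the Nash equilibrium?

325.73

Rancher i's FOC: ∂u_i/∂g_i = α_i − g_i = 0, so g_i* = α_i.
NE contributions = (4.5, 4.6, 3.3, 4.6); G = 17.
W^NE = (Σα)·G − ½Σα_i² = 17² − ½·73.46 = 252.27.
Planner sets g_i = Σα_j = 17 for every i, so G^SO = 4·17 = 68.
W^SO = (Σα)·G^SO − ½·4·(Σα)² = (4/2)·17² = 578.
Deadweight loss = W^SO − W^NE = 325.73.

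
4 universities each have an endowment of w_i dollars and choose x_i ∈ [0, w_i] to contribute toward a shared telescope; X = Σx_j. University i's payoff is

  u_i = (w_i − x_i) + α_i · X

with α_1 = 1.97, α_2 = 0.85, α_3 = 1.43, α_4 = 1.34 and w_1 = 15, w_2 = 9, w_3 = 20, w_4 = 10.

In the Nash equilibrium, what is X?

45

∂u_i/∂x_i = α_i − 1, so university i contributes w_i if α_i > 1, else 0.
α_i > 1 for i ∈ {1, 3, 4}; NE contributions (15, 0, 20, 10), X = 45.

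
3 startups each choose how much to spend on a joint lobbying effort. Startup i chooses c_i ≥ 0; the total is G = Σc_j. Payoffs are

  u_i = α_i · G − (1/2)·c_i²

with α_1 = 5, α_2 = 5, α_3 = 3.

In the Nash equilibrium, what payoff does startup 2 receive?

52.5

Startup i's FOC: ∂u_i/∂c_i = α_i − c_i = 0, so c_i* = α_i.
NE contributions = (5, 5, 3); G = 13.
u_2 = α_2·G − ½·(c_2)² = 5·13 − ½·5² = 52.5.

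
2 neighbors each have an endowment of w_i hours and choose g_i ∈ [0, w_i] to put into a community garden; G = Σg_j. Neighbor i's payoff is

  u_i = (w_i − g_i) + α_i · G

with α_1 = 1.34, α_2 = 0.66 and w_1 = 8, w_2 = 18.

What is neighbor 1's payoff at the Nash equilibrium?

10.72

∂u_i/∂g_i = α_i − 1, so neighbor i contributes w_i if α_i > 1, else 0.
α_i > 1 for i ∈ {1}; NE contributions (8, 0), G = 8.
u_1 = (8 − 8) + 1.34·8 = 10.72.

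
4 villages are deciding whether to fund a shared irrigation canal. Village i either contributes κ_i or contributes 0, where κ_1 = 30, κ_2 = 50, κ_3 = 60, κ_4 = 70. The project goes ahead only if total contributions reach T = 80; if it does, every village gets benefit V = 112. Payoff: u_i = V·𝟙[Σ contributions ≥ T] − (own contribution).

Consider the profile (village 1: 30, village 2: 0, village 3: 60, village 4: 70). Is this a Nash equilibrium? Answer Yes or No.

No

Total = 160 ≥ 80: provided.
Village 1 (pledges 30, payoff 82): dropping to 0 → total 130, payoff 112. Profitable deviation.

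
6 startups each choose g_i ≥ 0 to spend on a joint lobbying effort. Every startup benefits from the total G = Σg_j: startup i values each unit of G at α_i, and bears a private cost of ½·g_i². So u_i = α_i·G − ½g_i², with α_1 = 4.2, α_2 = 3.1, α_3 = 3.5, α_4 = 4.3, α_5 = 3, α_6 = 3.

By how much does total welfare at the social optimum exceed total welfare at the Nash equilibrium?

Startup i's FOC: ∂u_i/∂g_i = α_i − g_i = 0, so g_i* = α_i.
NE contributions = (4.2, 3.1, 3.5, 4.3, 3, 3); G = 21.1.
W^NE = (Σα)·G − ½Σα_i² = 21.1² − ½·75.99 = 407.215.
Planner sets g_i = Σα_j = 21.1 for every i, so G^SO = 6·21.1 = 126.6.
W^SO = (Σα)·G^SO − ½·6·(Σα)² = (6/2)·21.1² = 1335.63.
Deadweight loss = W^SO − W^NE = 928.415.

928.415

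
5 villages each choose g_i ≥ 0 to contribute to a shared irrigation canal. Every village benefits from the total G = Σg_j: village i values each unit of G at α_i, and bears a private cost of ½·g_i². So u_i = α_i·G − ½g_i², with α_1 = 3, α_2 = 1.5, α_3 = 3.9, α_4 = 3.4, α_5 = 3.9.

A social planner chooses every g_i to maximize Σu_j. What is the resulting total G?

Planner FOC: ∂(Σu_j)/∂g_i = (Σα_j) − g_i = 0, so g_i^SO = Σα_j = 15.7 for every i; G^SO = 78.5.

78.5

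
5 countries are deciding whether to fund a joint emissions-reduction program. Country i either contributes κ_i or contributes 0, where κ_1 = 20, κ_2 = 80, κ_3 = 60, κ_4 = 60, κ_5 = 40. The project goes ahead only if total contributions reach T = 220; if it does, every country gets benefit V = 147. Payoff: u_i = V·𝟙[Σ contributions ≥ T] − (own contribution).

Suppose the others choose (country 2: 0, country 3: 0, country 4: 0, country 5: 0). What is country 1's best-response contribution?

0

Others' total = 0. Even contributing 20 gives 20 < 220: no benefit either way.
Best response: 0.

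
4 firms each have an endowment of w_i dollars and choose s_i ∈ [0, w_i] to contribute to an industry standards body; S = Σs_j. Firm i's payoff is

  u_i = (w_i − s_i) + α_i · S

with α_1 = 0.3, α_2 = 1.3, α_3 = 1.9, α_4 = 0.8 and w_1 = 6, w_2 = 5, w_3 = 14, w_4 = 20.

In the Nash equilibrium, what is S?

19

∂u_i/∂s_i = α_i − 1, so firm i contributes w_i if α_i > 1, else 0.
α_i > 1 for i ∈ {2, 3}; NE contributions (0, 5, 14, 0), S = 19.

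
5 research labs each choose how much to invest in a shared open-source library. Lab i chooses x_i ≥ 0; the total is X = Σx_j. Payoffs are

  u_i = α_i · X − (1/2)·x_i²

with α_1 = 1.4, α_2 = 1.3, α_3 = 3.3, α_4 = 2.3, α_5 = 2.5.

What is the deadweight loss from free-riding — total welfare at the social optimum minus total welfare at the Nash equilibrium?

Lab i's FOC: ∂u_i/∂x_i = α_i − x_i = 0, so x_i* = α_i.
NE contributions = (1.4, 1.3, 3.3, 2.3, 2.5); X = 10.8.
W^NE = (Σα)·X − ½Σα_i² = 10.8² − ½·26.08 = 103.6.
Planner sets x_i = Σα_j = 10.8 for every i, so X^SO = 5·10.8 = 54.
W^SO = (Σα)·X^SO − ½·5·(Σα)² = (5/2)·10.8² = 291.6.
Deadweight loss = W^SO − W^NE = 188.

188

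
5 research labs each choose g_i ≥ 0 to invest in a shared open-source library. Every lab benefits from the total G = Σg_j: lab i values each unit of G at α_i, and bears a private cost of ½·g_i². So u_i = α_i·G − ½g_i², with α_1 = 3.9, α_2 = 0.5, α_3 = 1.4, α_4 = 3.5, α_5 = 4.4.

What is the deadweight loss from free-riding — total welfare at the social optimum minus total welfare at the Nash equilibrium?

306.05

Lab i's FOC: ∂u_i/∂g_i = α_i − g_i = 0, so g_i* = α_i.
NE contributions = (3.9, 0.5, 1.4, 3.5, 4.4); G = 13.7.
W^NE = (Σα)·G − ½Σα_i² = 13.7² − ½·49.03 = 163.175.
Planner sets g_i = Σα_j = 13.7 for every i, so G^SO = 5·13.7 = 68.5.
W^SO = (Σα)·G^SO − ½·5·(Σα)² = (5/2)·13.7² = 469.225.
Deadweight loss = W^SO − W^NE = 306.05.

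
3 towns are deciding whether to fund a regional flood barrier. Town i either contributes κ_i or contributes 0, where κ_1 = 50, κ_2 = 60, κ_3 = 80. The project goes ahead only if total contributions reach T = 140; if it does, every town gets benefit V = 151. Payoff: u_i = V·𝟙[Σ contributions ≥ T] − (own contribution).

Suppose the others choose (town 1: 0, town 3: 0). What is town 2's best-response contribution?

0

Others' total = 0. Even contributing 60 gives 60 < 140: no benefit either way.
Best response: 0.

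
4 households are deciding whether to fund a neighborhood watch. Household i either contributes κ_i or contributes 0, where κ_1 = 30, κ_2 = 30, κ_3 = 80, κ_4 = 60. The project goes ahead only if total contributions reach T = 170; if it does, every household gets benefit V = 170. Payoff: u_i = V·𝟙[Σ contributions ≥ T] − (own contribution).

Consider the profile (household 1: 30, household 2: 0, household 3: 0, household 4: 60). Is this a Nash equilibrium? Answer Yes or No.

No

Total = 90 < 170: not provided.
Household 1 (pledges 30, payoff -30): dropping to 0 → total 60, payoff 0. Profitable deviation.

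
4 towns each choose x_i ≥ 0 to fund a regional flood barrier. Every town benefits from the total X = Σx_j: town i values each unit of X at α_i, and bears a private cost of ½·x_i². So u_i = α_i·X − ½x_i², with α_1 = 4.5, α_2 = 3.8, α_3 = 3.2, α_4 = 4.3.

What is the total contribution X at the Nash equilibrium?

Town i's FOC: ∂u_i/∂x_i = α_i − x_i = 0, so x_i* = α_i.
NE contributions = (4.5, 3.8, 3.2, 4.3); X = 15.8.

15.8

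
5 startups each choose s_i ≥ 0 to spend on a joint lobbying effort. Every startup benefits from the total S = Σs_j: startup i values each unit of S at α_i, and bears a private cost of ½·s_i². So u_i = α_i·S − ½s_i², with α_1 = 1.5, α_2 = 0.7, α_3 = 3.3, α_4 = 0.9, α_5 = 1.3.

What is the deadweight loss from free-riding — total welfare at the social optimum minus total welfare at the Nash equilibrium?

Startup i's FOC: ∂u_i/∂s_i = α_i − s_i = 0, so s_i* = α_i.
NE contributions = (1.5, 0.7, 3.3, 0.9, 1.3); S = 7.7.
W^NE = (Σα)·S − ½Σα_i² = 7.7² − ½·16.13 = 51.225.
Planner sets s_i = Σα_j = 7.7 for every i, so S^SO = 5·7.7 = 38.5.
W^SO = (Σα)·S^SO − ½·5·(Σα)² = (5/2)·7.7² = 148.225.
Deadweight loss = W^SO − W^NE = 97.

97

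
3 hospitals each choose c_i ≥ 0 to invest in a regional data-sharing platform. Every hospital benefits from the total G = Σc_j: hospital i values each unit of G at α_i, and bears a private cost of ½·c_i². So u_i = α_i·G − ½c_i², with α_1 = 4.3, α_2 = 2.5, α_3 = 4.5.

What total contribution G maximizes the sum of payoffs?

Planner FOC: ∂(Σu_j)/∂c_i = (Σα_j) − c_i = 0, so c_i^SO = Σα_j = 11.3 for every i; G^SO = 33.9.

33.9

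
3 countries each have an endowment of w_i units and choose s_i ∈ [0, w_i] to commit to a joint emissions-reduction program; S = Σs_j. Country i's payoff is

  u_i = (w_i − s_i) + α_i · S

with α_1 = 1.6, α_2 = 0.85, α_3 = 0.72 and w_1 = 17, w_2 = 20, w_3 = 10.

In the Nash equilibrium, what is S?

∂u_i/∂s_i = α_i − 1, so country i contributes w_i if α_i > 1, else 0.
α_i > 1 for i ∈ {1}; NE contributions (17, 0, 0), S = 17.

17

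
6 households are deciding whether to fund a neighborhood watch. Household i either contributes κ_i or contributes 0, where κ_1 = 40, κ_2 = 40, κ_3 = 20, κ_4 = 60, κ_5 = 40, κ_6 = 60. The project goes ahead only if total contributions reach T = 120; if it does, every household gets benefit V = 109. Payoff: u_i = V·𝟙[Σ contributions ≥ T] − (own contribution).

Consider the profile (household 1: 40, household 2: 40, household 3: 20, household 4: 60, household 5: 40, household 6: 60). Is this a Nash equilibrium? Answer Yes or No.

No

Total = 260 ≥ 120: provided.
Household 1 (pledges 40, payoff 69): dropping to 0 → total 220, payoff 109. Profitable deviation.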